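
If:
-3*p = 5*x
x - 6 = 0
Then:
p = -10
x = 6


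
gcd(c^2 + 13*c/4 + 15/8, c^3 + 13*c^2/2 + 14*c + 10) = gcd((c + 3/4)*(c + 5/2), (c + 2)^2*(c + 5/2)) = c + 5/2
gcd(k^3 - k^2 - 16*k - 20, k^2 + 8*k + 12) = k + 2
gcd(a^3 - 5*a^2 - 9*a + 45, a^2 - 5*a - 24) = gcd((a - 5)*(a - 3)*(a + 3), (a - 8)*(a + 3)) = a + 3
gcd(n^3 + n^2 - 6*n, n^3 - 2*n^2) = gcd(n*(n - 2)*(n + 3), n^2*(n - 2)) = n^2 - 2*n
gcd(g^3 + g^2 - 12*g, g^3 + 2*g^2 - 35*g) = g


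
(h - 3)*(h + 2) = h^2 - h - 6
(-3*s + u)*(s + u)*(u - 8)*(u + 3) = -3*s^2*u^2 + 15*s^2*u + 72*s^2 - 2*s*u^3 + 10*s*u^2 + 48*s*u + u^4 - 5*u^3 - 24*u^2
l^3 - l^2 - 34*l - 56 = (l - 7)*(l + 2)*(l + 4)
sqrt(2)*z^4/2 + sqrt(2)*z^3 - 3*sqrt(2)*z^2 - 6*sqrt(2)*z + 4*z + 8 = (z - sqrt(2))^2*(z + 2*sqrt(2))*(sqrt(2)*z/2 + sqrt(2))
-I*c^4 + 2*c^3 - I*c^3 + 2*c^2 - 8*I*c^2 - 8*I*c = c*(c - 2*I)*(c + 4*I)*(-I*c - I)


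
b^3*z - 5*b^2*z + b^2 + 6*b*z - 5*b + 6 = (b - 3)*(b - 2)*(b*z + 1)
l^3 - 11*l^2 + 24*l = l*(l - 8)*(l - 3)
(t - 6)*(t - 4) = t^2 - 10*t + 24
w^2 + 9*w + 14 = (w + 2)*(w + 7)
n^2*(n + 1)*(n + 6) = n^4 + 7*n^3 + 6*n^2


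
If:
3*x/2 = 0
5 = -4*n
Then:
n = -5/4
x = 0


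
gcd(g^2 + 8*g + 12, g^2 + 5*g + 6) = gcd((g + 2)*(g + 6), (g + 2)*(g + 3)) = g + 2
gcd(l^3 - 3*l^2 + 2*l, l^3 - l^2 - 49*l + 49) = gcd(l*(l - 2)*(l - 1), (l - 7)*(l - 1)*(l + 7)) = l - 1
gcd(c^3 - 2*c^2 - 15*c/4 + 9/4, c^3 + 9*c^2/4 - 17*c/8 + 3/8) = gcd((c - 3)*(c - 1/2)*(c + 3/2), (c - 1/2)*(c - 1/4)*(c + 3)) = c - 1/2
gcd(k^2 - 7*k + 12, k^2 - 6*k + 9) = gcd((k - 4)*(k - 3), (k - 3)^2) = k - 3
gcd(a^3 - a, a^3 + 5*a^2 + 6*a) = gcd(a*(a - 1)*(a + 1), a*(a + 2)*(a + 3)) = a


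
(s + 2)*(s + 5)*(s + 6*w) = s^3 + 6*s^2*w + 7*s^2 + 42*s*w + 10*s + 60*w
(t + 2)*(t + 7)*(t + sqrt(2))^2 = t^4 + 2*sqrt(2)*t^3 + 9*t^3 + 16*t^2 + 18*sqrt(2)*t^2 + 18*t + 28*sqrt(2)*t + 28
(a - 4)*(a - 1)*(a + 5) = a^3 - 21*a + 20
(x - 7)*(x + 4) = x^2 - 3*x - 28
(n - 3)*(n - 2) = n^2 - 5*n + 6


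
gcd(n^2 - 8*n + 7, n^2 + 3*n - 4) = n - 1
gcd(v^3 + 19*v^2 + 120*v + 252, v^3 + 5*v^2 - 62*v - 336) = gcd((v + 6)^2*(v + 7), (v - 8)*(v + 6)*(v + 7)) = v^2 + 13*v + 42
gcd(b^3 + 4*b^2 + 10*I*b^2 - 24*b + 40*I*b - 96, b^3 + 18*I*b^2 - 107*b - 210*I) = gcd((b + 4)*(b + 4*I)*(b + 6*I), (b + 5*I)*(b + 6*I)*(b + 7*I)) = b + 6*I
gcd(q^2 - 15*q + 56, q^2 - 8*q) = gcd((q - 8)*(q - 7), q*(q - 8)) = q - 8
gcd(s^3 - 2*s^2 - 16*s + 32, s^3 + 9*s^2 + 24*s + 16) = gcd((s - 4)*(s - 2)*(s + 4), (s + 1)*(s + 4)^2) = s + 4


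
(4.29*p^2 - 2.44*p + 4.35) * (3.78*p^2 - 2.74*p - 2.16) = 16.2162*p^4 - 20.9778*p^3 + 13.8622*p^2 - 6.6486*p - 9.396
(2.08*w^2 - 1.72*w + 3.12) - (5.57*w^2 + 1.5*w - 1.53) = -3.49*w^2 - 3.22*w + 4.65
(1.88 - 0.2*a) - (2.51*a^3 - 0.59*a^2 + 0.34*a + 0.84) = -2.51*a^3 + 0.59*a^2 - 0.54*a + 1.04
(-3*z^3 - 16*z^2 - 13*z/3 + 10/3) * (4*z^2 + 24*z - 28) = -12*z^5 - 136*z^4 - 952*z^3/3 + 1072*z^2/3 + 604*z/3 - 280/3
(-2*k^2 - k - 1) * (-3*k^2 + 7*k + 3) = 6*k^4 - 11*k^3 - 10*k^2 - 10*k - 3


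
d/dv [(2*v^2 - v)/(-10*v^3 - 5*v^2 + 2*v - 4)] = (20*v^4 - 20*v^3 - v^2 - 16*v + 4)/(100*v^6 + 100*v^5 - 15*v^4 + 60*v^3 + 44*v^2 - 16*v + 16)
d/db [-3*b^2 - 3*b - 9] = -6*b - 3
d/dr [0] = 0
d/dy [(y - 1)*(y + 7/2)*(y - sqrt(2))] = 3*y^2 - 2*sqrt(2)*y + 5*y - 5*sqrt(2)/2 - 7/2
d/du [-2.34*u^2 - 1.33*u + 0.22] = -4.68*u - 1.33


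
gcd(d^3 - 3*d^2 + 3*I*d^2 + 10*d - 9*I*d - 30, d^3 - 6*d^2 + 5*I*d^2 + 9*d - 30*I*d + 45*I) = d^2 + d*(-3 + 5*I) - 15*I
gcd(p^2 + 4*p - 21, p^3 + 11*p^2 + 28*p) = p + 7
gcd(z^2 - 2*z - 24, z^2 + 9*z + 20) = z + 4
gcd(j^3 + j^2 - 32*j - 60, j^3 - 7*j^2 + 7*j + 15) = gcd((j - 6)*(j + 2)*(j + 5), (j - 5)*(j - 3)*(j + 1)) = 1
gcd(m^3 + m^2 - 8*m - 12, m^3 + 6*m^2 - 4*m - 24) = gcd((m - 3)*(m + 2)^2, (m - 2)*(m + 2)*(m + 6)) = m + 2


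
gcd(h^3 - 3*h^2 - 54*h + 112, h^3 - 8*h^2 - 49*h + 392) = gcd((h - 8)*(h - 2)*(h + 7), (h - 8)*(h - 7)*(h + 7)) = h^2 - h - 56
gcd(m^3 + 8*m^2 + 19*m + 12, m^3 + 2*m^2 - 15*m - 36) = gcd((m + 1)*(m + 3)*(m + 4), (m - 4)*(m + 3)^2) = m + 3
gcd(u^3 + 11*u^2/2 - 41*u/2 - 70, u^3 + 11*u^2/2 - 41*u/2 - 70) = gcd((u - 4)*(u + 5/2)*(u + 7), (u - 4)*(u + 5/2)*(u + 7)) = u^3 + 11*u^2/2 - 41*u/2 - 70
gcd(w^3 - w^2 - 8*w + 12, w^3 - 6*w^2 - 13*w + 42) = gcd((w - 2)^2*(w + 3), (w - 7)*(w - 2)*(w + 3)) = w^2 + w - 6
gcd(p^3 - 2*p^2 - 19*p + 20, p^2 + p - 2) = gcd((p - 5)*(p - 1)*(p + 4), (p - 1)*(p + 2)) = p - 1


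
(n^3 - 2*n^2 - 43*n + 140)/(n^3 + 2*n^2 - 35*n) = (n - 4)/n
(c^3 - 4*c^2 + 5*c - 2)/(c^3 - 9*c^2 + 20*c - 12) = (c - 1)/(c - 6)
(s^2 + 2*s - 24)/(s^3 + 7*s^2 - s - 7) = (s^2 + 2*s - 24)/(s^3 + 7*s^2 - s - 7)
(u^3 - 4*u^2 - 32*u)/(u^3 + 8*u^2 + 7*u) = (u^2 - 4*u - 32)/(u^2 + 8*u + 7)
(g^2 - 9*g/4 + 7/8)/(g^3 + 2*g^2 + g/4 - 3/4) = (4*g - 7)/(2*(2*g^2 + 5*g + 3))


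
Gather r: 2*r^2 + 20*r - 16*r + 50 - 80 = 2*r^2 + 4*r - 30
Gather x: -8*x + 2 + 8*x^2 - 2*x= 8*x^2 - 10*x + 2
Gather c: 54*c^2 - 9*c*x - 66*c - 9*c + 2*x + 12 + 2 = 54*c^2 + c*(-9*x - 75) + 2*x + 14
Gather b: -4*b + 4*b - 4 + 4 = 0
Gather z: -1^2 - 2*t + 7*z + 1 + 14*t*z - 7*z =14*t*z - 2*t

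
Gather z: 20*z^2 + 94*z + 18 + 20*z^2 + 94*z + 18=40*z^2 + 188*z + 36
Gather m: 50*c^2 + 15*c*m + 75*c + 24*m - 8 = 50*c^2 + 75*c + m*(15*c + 24) - 8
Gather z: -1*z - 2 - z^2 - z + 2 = -z^2 - 2*z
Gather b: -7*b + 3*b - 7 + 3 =-4*b - 4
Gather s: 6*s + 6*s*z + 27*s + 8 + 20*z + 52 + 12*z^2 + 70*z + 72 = s*(6*z + 33) + 12*z^2 + 90*z + 132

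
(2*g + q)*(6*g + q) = 12*g^2 + 8*g*q + q^2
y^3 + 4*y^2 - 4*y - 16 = (y - 2)*(y + 2)*(y + 4)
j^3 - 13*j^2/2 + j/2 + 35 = (j - 5)*(j - 7/2)*(j + 2)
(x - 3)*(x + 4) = x^2 + x - 12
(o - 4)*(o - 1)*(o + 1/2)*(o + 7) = o^4 + 5*o^3/2 - 30*o^2 + 25*o/2 + 14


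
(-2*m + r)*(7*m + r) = -14*m^2 + 5*m*r + r^2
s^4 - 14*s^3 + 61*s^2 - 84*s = s*(s - 7)*(s - 4)*(s - 3)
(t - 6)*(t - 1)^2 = t^3 - 8*t^2 + 13*t - 6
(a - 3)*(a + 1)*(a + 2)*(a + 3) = a^4 + 3*a^3 - 7*a^2 - 27*a - 18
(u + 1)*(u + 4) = u^2 + 5*u + 4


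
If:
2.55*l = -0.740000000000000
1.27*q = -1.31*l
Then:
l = -0.29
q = 0.30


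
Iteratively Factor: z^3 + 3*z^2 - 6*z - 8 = (z + 1)*(z^2 + 2*z - 8) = (z - 2)*(z + 1)*(z + 4)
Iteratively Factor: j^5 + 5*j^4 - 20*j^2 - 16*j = (j)*(j^4 + 5*j^3 - 20*j - 16) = j*(j + 2)*(j^3 + 3*j^2 - 6*j - 8) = j*(j - 2)*(j + 2)*(j^2 + 5*j + 4) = j*(j - 2)*(j + 2)*(j + 4)*(j + 1)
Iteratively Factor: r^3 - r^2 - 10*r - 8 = (r - 4)*(r^2 + 3*r + 2) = (r - 4)*(r + 2)*(r + 1)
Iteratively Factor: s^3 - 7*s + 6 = (s - 1)*(s^2 + s - 6) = (s - 1)*(s + 3)*(s - 2)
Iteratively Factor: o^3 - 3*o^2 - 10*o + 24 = (o - 2)*(o^2 - o - 12) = (o - 2)*(o + 3)*(o - 4)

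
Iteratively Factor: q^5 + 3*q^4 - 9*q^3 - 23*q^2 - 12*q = (q)*(q^4 + 3*q^3 - 9*q^2 - 23*q - 12) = q*(q + 1)*(q^3 + 2*q^2 - 11*q - 12) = q*(q + 1)*(q + 4)*(q^2 - 2*q - 3) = q*(q - 3)*(q + 1)*(q + 4)*(q + 1)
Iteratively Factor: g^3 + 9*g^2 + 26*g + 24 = (g + 3)*(g^2 + 6*g + 8) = (g + 2)*(g + 3)*(g + 4)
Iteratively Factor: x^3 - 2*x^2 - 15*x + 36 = (x + 4)*(x^2 - 6*x + 9) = (x - 3)*(x + 4)*(x - 3)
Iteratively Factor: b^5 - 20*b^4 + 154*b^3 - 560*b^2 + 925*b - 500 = (b - 4)*(b^4 - 16*b^3 + 90*b^2 - 200*b + 125) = (b - 5)*(b - 4)*(b^3 - 11*b^2 + 35*b - 25) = (b - 5)*(b - 4)*(b - 1)*(b^2 - 10*b + 25) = (b - 5)^2*(b - 4)*(b - 1)*(b - 5)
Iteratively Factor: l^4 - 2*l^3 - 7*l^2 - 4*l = (l - 4)*(l^3 + 2*l^2 + l) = (l - 4)*(l + 1)*(l^2 + l) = (l - 4)*(l + 1)^2*(l)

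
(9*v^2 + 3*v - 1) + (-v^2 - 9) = 8*v^2 + 3*v - 10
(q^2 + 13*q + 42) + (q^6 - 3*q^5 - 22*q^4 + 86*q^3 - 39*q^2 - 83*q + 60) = q^6 - 3*q^5 - 22*q^4 + 86*q^3 - 38*q^2 - 70*q + 102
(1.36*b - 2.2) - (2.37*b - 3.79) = 1.59 - 1.01*b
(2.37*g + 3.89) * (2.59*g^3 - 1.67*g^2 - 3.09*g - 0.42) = 6.1383*g^4 + 6.1172*g^3 - 13.8196*g^2 - 13.0155*g - 1.6338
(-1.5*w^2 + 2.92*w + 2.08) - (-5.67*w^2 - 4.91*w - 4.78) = 4.17*w^2 + 7.83*w + 6.86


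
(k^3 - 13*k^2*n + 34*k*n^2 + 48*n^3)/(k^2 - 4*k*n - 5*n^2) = (k^2 - 14*k*n + 48*n^2)/(k - 5*n)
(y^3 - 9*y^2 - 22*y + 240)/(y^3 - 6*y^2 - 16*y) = (y^2 - y - 30)/(y*(y + 2))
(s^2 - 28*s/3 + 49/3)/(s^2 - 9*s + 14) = (s - 7/3)/(s - 2)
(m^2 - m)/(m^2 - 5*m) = (m - 1)/(m - 5)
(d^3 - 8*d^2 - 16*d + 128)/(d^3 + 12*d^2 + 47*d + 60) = (d^2 - 12*d + 32)/(d^2 + 8*d + 15)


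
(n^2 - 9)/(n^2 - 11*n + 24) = (n + 3)/(n - 8)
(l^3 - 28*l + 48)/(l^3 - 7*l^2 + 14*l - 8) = (l + 6)/(l - 1)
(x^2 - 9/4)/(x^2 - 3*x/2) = (x + 3/2)/x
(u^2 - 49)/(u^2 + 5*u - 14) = (u - 7)/(u - 2)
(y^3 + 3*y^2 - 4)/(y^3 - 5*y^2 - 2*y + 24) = (y^2 + y - 2)/(y^2 - 7*y + 12)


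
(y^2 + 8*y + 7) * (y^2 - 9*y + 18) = y^4 - y^3 - 47*y^2 + 81*y + 126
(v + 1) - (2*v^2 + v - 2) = 3 - 2*v^2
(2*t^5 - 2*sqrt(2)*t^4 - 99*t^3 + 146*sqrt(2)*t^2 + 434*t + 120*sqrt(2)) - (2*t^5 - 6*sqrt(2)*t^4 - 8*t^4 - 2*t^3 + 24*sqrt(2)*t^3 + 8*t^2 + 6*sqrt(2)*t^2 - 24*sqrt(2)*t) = 4*sqrt(2)*t^4 + 8*t^4 - 97*t^3 - 24*sqrt(2)*t^3 - 8*t^2 + 140*sqrt(2)*t^2 + 24*sqrt(2)*t + 434*t + 120*sqrt(2)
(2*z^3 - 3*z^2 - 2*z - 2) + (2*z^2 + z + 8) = 2*z^3 - z^2 - z + 6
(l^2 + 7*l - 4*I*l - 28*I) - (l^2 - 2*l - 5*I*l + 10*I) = 9*l + I*l - 38*I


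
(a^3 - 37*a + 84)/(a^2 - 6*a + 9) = (a^2 + 3*a - 28)/(a - 3)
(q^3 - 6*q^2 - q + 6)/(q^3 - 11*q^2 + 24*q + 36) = (q - 1)/(q - 6)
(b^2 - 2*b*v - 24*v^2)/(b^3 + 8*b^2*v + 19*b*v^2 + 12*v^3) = (b - 6*v)/(b^2 + 4*b*v + 3*v^2)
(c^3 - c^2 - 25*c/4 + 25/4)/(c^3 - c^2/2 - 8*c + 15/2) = (c + 5/2)/(c + 3)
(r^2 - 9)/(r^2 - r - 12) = (r - 3)/(r - 4)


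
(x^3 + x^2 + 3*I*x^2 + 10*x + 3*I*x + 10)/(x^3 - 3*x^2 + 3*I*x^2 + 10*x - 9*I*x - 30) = (x + 1)/(x - 3)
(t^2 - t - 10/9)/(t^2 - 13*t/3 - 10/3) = (t - 5/3)/(t - 5)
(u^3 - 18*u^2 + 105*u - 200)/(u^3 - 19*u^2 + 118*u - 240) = (u - 5)/(u - 6)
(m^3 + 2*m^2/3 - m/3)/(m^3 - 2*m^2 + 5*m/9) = 3*(m + 1)/(3*m - 5)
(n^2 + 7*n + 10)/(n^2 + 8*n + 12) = (n + 5)/(n + 6)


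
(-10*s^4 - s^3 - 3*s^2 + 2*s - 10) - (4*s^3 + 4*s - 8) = -10*s^4 - 5*s^3 - 3*s^2 - 2*s - 2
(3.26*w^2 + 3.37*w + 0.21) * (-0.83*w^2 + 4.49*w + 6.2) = -2.7058*w^4 + 11.8403*w^3 + 35.169*w^2 + 21.8369*w + 1.302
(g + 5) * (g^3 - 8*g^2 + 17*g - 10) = g^4 - 3*g^3 - 23*g^2 + 75*g - 50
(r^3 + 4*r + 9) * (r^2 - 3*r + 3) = r^5 - 3*r^4 + 7*r^3 - 3*r^2 - 15*r + 27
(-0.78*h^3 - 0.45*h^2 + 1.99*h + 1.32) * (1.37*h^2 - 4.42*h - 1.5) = -1.0686*h^5 + 2.8311*h^4 + 5.8853*h^3 - 6.3124*h^2 - 8.8194*h - 1.98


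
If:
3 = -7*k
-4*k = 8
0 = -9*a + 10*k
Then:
No Solution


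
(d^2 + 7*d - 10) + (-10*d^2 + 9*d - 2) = -9*d^2 + 16*d - 12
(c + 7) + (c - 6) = 2*c + 1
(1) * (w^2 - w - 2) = w^2 - w - 2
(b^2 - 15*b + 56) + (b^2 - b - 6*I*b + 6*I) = 2*b^2 - 16*b - 6*I*b + 56 + 6*I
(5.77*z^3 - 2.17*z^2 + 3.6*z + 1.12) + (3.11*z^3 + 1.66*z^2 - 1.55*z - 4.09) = 8.88*z^3 - 0.51*z^2 + 2.05*z - 2.97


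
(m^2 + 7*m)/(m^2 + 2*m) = (m + 7)/(m + 2)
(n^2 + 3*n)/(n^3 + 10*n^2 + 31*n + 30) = n/(n^2 + 7*n + 10)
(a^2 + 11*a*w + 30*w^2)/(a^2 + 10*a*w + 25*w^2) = (a + 6*w)/(a + 5*w)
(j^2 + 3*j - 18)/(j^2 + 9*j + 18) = (j - 3)/(j + 3)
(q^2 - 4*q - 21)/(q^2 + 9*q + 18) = (q - 7)/(q + 6)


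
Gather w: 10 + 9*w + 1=9*w + 11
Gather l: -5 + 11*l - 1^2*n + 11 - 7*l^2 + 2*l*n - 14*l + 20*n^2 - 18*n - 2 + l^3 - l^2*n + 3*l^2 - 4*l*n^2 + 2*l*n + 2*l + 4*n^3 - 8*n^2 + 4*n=l^3 + l^2*(-n - 4) + l*(-4*n^2 + 4*n - 1) + 4*n^3 + 12*n^2 - 15*n + 4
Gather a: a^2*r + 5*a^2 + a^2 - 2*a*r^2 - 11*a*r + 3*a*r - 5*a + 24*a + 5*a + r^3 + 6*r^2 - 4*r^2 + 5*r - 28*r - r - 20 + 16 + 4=a^2*(r + 6) + a*(-2*r^2 - 8*r + 24) + r^3 + 2*r^2 - 24*r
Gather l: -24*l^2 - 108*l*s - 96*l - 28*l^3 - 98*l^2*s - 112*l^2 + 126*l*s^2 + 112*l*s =-28*l^3 + l^2*(-98*s - 136) + l*(126*s^2 + 4*s - 96)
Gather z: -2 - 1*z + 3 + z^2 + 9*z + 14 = z^2 + 8*z + 15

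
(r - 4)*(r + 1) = r^2 - 3*r - 4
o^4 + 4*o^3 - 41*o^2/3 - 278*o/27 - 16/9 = (o - 8/3)*(o + 1/3)^2*(o + 6)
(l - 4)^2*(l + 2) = l^3 - 6*l^2 + 32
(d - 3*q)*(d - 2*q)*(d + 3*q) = d^3 - 2*d^2*q - 9*d*q^2 + 18*q^3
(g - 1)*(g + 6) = g^2 + 5*g - 6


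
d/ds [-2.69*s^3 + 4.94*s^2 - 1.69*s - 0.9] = -8.07*s^2 + 9.88*s - 1.69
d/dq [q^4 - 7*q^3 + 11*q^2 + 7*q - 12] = 4*q^3 - 21*q^2 + 22*q + 7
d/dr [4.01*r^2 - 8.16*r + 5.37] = 8.02*r - 8.16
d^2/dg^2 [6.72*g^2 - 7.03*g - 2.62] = 13.4400000000000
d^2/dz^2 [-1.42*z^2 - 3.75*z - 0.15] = -2.84000000000000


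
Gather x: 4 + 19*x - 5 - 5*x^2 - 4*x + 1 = -5*x^2 + 15*x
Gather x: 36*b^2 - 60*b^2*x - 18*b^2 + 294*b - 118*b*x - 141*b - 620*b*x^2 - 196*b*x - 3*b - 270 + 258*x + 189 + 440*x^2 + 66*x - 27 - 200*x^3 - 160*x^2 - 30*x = 18*b^2 + 150*b - 200*x^3 + x^2*(280 - 620*b) + x*(-60*b^2 - 314*b + 294) - 108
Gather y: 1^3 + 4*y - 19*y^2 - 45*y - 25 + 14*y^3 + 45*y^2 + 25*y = 14*y^3 + 26*y^2 - 16*y - 24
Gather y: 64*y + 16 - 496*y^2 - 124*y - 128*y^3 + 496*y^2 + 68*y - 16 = -128*y^3 + 8*y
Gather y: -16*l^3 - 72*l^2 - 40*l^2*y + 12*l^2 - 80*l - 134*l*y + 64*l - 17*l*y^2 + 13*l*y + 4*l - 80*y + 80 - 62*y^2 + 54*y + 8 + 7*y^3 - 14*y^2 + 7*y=-16*l^3 - 60*l^2 - 12*l + 7*y^3 + y^2*(-17*l - 76) + y*(-40*l^2 - 121*l - 19) + 88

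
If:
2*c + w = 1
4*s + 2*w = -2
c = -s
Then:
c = 1/2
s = -1/2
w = 0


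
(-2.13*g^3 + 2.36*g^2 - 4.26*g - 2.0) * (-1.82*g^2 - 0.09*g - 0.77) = 3.8766*g^5 - 4.1035*g^4 + 9.1809*g^3 + 2.2062*g^2 + 3.4602*g + 1.54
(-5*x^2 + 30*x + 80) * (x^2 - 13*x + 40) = -5*x^4 + 95*x^3 - 510*x^2 + 160*x + 3200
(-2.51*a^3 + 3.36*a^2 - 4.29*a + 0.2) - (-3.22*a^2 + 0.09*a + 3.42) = -2.51*a^3 + 6.58*a^2 - 4.38*a - 3.22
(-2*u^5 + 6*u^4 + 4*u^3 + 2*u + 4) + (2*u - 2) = -2*u^5 + 6*u^4 + 4*u^3 + 4*u + 2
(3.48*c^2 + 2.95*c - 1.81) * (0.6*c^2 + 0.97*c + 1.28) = 2.088*c^4 + 5.1456*c^3 + 6.2299*c^2 + 2.0203*c - 2.3168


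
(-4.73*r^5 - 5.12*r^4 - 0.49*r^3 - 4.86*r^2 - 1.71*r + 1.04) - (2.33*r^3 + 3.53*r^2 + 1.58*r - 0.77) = -4.73*r^5 - 5.12*r^4 - 2.82*r^3 - 8.39*r^2 - 3.29*r + 1.81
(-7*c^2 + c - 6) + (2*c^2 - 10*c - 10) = -5*c^2 - 9*c - 16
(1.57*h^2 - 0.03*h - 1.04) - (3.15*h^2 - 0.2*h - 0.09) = -1.58*h^2 + 0.17*h - 0.95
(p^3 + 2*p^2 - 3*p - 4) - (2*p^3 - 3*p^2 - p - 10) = -p^3 + 5*p^2 - 2*p + 6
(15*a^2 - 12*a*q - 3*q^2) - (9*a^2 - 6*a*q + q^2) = 6*a^2 - 6*a*q - 4*q^2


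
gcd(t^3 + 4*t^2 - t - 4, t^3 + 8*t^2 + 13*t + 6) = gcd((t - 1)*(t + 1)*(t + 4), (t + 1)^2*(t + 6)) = t + 1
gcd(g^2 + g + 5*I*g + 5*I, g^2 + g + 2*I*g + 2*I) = g + 1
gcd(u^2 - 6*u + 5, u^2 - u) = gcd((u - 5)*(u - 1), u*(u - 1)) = u - 1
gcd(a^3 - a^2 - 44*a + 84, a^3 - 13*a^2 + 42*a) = a - 6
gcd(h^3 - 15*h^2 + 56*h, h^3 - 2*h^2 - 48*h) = h^2 - 8*h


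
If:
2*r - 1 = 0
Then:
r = 1/2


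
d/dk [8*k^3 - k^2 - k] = 24*k^2 - 2*k - 1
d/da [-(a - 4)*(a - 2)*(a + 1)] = -3*a^2 + 10*a - 2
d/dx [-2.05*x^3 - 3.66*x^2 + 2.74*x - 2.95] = -6.15*x^2 - 7.32*x + 2.74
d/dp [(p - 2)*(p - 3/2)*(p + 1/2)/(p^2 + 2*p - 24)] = (p^4 + 4*p^3 - 317*p^2/4 + 141*p - 33)/(p^4 + 4*p^3 - 44*p^2 - 96*p + 576)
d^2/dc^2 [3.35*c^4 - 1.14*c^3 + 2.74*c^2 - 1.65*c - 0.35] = 40.2*c^2 - 6.84*c + 5.48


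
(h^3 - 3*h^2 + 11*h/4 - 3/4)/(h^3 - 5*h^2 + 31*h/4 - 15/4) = (2*h - 1)/(2*h - 5)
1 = 1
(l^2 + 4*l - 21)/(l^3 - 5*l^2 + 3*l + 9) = (l + 7)/(l^2 - 2*l - 3)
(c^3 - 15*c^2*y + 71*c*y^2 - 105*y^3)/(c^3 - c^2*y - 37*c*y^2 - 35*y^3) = (c^2 - 8*c*y + 15*y^2)/(c^2 + 6*c*y + 5*y^2)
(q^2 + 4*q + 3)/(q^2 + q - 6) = (q + 1)/(q - 2)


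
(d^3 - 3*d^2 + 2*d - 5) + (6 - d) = d^3 - 3*d^2 + d + 1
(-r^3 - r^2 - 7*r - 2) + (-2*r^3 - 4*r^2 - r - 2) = -3*r^3 - 5*r^2 - 8*r - 4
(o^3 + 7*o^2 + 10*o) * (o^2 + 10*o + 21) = o^5 + 17*o^4 + 101*o^3 + 247*o^2 + 210*o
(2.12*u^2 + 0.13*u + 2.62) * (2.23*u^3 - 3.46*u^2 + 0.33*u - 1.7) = 4.7276*u^5 - 7.0453*u^4 + 6.0924*u^3 - 12.6263*u^2 + 0.6436*u - 4.454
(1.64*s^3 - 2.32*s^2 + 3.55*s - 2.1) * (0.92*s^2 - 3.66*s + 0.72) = 1.5088*s^5 - 8.1368*s^4 + 12.938*s^3 - 16.5954*s^2 + 10.242*s - 1.512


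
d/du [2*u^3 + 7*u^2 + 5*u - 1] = 6*u^2 + 14*u + 5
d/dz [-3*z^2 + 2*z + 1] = 2 - 6*z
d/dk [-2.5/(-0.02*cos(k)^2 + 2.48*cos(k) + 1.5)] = (0.1*cos(k) - 6.2)*sin(k)/(-0.02*cos(k)^2 + 2.48*cos(k) + 1.5)^2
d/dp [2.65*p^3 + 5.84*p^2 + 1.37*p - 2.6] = 7.95*p^2 + 11.68*p + 1.37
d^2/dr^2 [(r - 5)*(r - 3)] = 2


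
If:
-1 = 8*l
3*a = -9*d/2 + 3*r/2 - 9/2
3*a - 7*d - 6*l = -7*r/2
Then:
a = -7*r/46 - 93/92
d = 10*r/23 - 15/46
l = -1/8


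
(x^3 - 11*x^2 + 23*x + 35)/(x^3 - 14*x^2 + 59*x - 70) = (x + 1)/(x - 2)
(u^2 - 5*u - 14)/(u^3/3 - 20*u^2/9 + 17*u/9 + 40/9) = 9*(u^2 - 5*u - 14)/(3*u^3 - 20*u^2 + 17*u + 40)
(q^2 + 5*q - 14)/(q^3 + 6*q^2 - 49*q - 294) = (q - 2)/(q^2 - q - 42)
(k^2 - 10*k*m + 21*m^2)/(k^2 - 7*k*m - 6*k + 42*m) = (k - 3*m)/(k - 6)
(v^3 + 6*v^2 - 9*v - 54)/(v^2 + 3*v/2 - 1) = 2*(v^3 + 6*v^2 - 9*v - 54)/(2*v^2 + 3*v - 2)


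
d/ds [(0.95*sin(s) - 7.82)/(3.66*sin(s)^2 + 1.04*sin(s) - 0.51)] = (-3.477*sin(s)^2 + 57.2424*sin(s) + 7.6483)*cos(s)/(13.3956*sin(s)^4 + 7.6128*sin(s)^3 - 2.6516*sin(s)^2 - 1.0608*sin(s) + 0.2601)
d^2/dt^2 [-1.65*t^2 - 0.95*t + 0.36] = -3.30000000000000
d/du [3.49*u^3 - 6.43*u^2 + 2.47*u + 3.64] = 10.47*u^2 - 12.86*u + 2.47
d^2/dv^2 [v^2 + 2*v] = 2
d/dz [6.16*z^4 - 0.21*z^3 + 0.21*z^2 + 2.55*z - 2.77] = 24.64*z^3 - 0.63*z^2 + 0.42*z + 2.55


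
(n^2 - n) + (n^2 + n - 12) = 2*n^2 - 12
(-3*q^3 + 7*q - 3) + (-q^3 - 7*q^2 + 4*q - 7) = -4*q^3 - 7*q^2 + 11*q - 10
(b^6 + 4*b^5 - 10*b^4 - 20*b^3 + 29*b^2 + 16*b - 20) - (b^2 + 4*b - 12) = b^6 + 4*b^5 - 10*b^4 - 20*b^3 + 28*b^2 + 12*b - 8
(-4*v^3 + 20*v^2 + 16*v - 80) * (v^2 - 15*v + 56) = -4*v^5 + 80*v^4 - 508*v^3 + 800*v^2 + 2096*v - 4480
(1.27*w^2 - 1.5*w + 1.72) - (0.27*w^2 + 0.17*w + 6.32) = 1.0*w^2 - 1.67*w - 4.6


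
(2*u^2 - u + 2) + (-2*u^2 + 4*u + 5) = 3*u + 7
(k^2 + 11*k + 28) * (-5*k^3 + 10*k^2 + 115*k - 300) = -5*k^5 - 45*k^4 + 85*k^3 + 1245*k^2 - 80*k - 8400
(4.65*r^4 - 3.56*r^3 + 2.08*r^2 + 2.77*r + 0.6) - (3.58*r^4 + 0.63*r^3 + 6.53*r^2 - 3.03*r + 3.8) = 1.07*r^4 - 4.19*r^3 - 4.45*r^2 + 5.8*r - 3.2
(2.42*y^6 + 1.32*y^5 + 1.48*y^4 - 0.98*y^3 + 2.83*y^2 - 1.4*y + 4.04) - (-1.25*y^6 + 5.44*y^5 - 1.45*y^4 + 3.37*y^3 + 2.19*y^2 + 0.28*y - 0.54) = 3.67*y^6 - 4.12*y^5 + 2.93*y^4 - 4.35*y^3 + 0.64*y^2 - 1.68*y + 4.58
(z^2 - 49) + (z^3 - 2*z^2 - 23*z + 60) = z^3 - z^2 - 23*z + 11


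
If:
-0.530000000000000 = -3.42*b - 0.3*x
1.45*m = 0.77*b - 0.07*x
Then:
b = 0.154970760233918 - 0.087719298245614*x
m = 0.0822948175035289 - 0.0948578342407743*x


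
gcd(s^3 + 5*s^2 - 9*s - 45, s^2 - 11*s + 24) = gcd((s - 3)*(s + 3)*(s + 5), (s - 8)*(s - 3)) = s - 3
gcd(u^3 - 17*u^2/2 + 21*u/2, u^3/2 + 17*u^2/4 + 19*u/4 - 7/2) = 1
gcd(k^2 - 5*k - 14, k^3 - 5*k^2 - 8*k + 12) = k + 2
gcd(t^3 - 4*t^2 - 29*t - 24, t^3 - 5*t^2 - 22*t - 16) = t^2 - 7*t - 8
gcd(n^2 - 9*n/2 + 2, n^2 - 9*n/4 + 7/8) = n - 1/2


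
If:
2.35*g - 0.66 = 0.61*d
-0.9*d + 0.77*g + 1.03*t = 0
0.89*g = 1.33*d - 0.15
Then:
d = 0.36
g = 0.38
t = 0.04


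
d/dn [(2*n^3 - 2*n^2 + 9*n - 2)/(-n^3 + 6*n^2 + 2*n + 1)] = (10*n^4 + 26*n^3 - 58*n^2 + 20*n + 13)/(n^6 - 12*n^5 + 32*n^4 + 22*n^3 + 16*n^2 + 4*n + 1)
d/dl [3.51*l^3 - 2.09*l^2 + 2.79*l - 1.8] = 10.53*l^2 - 4.18*l + 2.79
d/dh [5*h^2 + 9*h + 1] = 10*h + 9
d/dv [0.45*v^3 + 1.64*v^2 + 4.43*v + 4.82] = 1.35*v^2 + 3.28*v + 4.43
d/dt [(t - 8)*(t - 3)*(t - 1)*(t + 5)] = 4*t^3 - 21*t^2 - 50*t + 151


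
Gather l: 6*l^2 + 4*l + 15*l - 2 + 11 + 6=6*l^2 + 19*l + 15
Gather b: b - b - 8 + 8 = 0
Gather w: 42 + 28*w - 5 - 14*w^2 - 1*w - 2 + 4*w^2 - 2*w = -10*w^2 + 25*w + 35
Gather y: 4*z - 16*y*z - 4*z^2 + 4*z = -16*y*z - 4*z^2 + 8*z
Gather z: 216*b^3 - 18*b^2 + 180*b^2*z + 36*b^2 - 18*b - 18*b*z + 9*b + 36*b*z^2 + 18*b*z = 216*b^3 + 180*b^2*z + 18*b^2 + 36*b*z^2 - 9*b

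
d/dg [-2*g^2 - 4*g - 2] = -4*g - 4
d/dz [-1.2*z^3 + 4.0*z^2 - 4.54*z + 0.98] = -3.6*z^2 + 8.0*z - 4.54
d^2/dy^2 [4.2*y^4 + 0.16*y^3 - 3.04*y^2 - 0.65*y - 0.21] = 50.4*y^2 + 0.96*y - 6.08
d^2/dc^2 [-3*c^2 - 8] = -6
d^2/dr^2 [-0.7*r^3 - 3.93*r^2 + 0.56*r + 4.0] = -4.2*r - 7.86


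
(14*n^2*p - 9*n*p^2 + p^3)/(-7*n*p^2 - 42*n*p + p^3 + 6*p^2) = (-2*n + p)/(p + 6)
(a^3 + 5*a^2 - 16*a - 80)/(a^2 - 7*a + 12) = (a^2 + 9*a + 20)/(a - 3)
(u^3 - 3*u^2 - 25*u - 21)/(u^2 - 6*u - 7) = u + 3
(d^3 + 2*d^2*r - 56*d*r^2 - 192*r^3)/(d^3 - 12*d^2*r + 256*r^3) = (-d - 6*r)/(-d + 8*r)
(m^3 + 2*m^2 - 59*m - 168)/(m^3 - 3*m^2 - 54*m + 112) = (m + 3)/(m - 2)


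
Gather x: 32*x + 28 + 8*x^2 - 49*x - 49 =8*x^2 - 17*x - 21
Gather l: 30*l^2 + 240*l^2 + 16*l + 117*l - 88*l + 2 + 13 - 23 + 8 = 270*l^2 + 45*l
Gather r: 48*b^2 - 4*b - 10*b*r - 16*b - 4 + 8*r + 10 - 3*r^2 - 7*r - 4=48*b^2 - 20*b - 3*r^2 + r*(1 - 10*b) + 2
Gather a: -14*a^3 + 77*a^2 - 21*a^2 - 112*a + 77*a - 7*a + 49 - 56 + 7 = -14*a^3 + 56*a^2 - 42*a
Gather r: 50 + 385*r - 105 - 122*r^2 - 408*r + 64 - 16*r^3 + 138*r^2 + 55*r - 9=-16*r^3 + 16*r^2 + 32*r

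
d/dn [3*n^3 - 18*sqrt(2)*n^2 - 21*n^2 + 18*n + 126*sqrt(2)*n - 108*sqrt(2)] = 9*n^2 - 36*sqrt(2)*n - 42*n + 18 + 126*sqrt(2)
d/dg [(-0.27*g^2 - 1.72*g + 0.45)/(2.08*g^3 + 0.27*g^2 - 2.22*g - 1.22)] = (0.5616*g^4 + 7.1552*g^3 - 1.7442*g^2 + 0.4158*g + 3.0974)/(4.3264*g^6 + 1.1232*g^5 - 9.1623*g^4 - 6.274*g^3 + 4.2696*g^2 + 5.4168*g + 1.4884)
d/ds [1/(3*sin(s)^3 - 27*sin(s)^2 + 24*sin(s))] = (-cos(s) + 6/tan(s) - 8*cos(s)/(3*sin(s)^2))/((sin(s) - 8)^2*(sin(s) - 1)^2)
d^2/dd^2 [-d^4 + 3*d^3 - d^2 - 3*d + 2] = -12*d^2 + 18*d - 2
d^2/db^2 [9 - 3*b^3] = -18*b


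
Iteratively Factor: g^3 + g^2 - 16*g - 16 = (g - 4)*(g^2 + 5*g + 4) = (g - 4)*(g + 4)*(g + 1)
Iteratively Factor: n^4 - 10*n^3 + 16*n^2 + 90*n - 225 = (n - 5)*(n^3 - 5*n^2 - 9*n + 45) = (n - 5)*(n + 3)*(n^2 - 8*n + 15) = (n - 5)*(n - 3)*(n + 3)*(n - 5)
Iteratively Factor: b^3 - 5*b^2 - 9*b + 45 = (b - 3)*(b^2 - 2*b - 15) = (b - 5)*(b - 3)*(b + 3)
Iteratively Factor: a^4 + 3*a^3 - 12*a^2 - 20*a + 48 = (a + 3)*(a^3 - 12*a + 16) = (a + 3)*(a + 4)*(a^2 - 4*a + 4) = (a - 2)*(a + 3)*(a + 4)*(a - 2)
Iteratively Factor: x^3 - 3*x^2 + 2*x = (x)*(x^2 - 3*x + 2) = x*(x - 2)*(x - 1)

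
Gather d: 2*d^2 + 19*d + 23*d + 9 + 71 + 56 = 2*d^2 + 42*d + 136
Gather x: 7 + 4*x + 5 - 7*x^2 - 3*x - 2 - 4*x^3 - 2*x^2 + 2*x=-4*x^3 - 9*x^2 + 3*x + 10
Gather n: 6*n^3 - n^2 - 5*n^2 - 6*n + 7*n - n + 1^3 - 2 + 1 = 6*n^3 - 6*n^2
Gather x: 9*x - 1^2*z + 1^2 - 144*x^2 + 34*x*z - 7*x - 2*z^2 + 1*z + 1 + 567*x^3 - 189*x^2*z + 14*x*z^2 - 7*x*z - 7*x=567*x^3 + x^2*(-189*z - 144) + x*(14*z^2 + 27*z - 5) - 2*z^2 + 2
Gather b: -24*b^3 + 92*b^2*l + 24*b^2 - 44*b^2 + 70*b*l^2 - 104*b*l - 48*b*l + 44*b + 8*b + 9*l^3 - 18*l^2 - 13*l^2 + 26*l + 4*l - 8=-24*b^3 + b^2*(92*l - 20) + b*(70*l^2 - 152*l + 52) + 9*l^3 - 31*l^2 + 30*l - 8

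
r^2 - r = r*(r - 1)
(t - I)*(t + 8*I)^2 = t^3 + 15*I*t^2 - 48*t + 64*I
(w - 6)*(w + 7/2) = w^2 - 5*w/2 - 21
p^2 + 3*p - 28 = (p - 4)*(p + 7)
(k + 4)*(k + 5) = k^2 + 9*k + 20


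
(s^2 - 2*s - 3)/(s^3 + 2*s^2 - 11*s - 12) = 1/(s + 4)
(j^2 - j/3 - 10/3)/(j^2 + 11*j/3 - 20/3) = (3*j^2 - j - 10)/(3*j^2 + 11*j - 20)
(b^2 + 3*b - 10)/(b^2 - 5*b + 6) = (b + 5)/(b - 3)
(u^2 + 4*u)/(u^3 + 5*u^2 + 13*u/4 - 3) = 4*u/(4*u^2 + 4*u - 3)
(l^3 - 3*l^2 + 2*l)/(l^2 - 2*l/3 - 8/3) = 3*l*(l - 1)/(3*l + 4)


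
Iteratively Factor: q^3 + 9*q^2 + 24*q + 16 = (q + 4)*(q^2 + 5*q + 4) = (q + 4)^2*(q + 1)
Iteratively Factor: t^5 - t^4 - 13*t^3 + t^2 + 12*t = (t - 1)*(t^4 - 13*t^2 - 12*t) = (t - 1)*(t + 3)*(t^3 - 3*t^2 - 4*t) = (t - 4)*(t - 1)*(t + 3)*(t^2 + t) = t*(t - 4)*(t - 1)*(t + 3)*(t + 1)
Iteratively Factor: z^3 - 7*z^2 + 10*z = (z - 2)*(z^2 - 5*z) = (z - 5)*(z - 2)*(z)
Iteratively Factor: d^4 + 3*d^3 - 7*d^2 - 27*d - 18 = (d + 2)*(d^3 + d^2 - 9*d - 9) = (d - 3)*(d + 2)*(d^2 + 4*d + 3) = (d - 3)*(d + 1)*(d + 2)*(d + 3)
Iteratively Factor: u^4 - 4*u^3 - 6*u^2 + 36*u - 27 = (u - 3)*(u^3 - u^2 - 9*u + 9) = (u - 3)^2*(u^2 + 2*u - 3) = (u - 3)^2*(u + 3)*(u - 1)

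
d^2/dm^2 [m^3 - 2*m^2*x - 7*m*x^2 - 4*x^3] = 6*m - 4*x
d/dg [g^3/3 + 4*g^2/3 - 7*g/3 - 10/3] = g^2 + 8*g/3 - 7/3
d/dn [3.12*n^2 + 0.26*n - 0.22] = 6.24*n + 0.26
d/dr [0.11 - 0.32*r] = -0.320000000000000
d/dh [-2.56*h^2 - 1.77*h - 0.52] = -5.12*h - 1.77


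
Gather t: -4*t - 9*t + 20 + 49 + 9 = 78 - 13*t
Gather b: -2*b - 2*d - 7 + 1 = -2*b - 2*d - 6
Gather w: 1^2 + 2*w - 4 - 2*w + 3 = 0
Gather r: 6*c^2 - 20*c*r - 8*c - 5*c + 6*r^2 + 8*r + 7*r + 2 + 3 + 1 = 6*c^2 - 13*c + 6*r^2 + r*(15 - 20*c) + 6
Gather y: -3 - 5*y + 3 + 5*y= 0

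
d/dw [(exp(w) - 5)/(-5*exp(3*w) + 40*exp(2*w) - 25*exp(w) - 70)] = ((exp(w) - 5)*(3*exp(2*w) - 16*exp(w) + 5) - exp(3*w) + 8*exp(2*w) - 5*exp(w) - 14)*exp(w)/(5*(exp(3*w) - 8*exp(2*w) + 5*exp(w) + 14)^2)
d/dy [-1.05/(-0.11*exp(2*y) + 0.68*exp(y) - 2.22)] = (0.714 - 0.231*exp(y))*exp(y)/(0.11*exp(2*y) - 0.68*exp(y) + 2.22)^2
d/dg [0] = 0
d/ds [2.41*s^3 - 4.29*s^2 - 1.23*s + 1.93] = 7.23*s^2 - 8.58*s - 1.23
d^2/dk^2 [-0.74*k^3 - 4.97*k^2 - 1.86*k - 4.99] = -4.44*k - 9.94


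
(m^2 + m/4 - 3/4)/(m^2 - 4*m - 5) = (m - 3/4)/(m - 5)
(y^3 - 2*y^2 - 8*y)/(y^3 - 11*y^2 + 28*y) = (y + 2)/(y - 7)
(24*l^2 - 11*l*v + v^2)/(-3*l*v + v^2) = (-8*l + v)/v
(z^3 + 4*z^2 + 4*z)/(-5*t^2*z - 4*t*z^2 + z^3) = (z^2 + 4*z + 4)/(-5*t^2 - 4*t*z + z^2)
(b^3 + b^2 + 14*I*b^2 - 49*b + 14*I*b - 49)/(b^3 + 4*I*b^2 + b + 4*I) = (b^3 + b^2*(1 + 14*I) + b*(-49 + 14*I) - 49)/(b^3 + 4*I*b^2 + b + 4*I)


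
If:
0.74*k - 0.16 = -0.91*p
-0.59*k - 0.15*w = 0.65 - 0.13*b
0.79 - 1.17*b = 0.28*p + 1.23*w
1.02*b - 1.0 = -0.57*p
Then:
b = 0.42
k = -1.01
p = 1.00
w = 0.01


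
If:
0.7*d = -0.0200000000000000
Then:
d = -0.03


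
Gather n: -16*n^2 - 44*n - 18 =-16*n^2 - 44*n - 18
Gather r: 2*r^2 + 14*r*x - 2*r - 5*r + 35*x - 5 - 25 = 2*r^2 + r*(14*x - 7) + 35*x - 30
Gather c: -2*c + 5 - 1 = 4 - 2*c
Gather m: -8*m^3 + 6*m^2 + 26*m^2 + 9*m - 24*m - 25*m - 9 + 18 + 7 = -8*m^3 + 32*m^2 - 40*m + 16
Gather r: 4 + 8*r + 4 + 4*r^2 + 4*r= 4*r^2 + 12*r + 8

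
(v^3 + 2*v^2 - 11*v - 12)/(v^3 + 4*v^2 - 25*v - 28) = (v^2 + v - 12)/(v^2 + 3*v - 28)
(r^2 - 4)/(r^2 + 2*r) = (r - 2)/r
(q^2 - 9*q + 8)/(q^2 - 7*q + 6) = (q - 8)/(q - 6)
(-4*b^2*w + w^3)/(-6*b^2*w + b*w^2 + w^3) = (2*b + w)/(3*b + w)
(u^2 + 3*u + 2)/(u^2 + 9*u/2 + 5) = 2*(u + 1)/(2*u + 5)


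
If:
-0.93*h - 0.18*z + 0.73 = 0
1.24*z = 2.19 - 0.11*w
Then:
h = 0.78494623655914 - 0.193548387096774*z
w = 19.9090909090909 - 11.2727272727273*z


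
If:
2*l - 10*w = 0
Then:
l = 5*w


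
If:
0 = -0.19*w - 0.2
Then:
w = -1.05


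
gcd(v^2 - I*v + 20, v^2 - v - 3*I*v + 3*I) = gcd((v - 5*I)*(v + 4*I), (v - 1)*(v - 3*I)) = 1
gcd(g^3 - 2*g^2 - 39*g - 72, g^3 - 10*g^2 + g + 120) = g^2 - 5*g - 24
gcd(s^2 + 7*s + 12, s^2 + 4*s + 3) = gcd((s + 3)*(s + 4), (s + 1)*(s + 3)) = s + 3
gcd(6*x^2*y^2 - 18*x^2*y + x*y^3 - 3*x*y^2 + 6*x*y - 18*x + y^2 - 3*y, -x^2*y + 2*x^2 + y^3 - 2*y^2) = 1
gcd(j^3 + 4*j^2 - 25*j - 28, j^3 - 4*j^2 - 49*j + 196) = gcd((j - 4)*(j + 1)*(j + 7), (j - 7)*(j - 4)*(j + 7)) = j^2 + 3*j - 28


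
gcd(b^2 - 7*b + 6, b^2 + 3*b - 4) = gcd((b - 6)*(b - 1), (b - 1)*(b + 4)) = b - 1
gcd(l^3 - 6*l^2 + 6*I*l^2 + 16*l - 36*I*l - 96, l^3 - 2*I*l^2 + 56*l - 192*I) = l + 8*I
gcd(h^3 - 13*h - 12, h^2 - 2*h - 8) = h - 4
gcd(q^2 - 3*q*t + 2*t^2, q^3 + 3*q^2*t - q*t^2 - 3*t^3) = q - t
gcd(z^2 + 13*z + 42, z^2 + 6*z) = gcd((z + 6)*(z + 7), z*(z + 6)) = z + 6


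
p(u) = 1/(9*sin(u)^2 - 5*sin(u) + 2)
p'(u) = (-18*sin(u)*cos(u) + 5*cos(u))/(9*sin(u)^2 - 5*sin(u) + 2)^2 = (5 - 18*sin(u))*cos(u)/(9*sin(u)^2 - 5*sin(u) + 2)^2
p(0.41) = 0.70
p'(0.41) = -0.97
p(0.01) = 0.51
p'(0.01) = 1.27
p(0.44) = 0.67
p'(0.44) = -1.07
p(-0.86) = 0.09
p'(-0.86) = 0.10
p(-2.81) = 0.22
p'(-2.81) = -0.49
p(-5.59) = 0.40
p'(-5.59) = -0.81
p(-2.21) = 0.08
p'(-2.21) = -0.08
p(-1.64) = 0.06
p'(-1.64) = -0.01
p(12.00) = 0.14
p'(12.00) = 0.23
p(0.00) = 0.50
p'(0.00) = 1.25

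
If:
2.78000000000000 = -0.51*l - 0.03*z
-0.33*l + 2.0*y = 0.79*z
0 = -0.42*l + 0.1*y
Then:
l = -3.40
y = -14.30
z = -34.78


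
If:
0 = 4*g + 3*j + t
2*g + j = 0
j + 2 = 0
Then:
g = 1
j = -2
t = 2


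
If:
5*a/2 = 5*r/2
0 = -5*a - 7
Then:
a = -7/5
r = -7/5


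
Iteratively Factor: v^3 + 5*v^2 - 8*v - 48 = (v + 4)*(v^2 + v - 12) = (v - 3)*(v + 4)*(v + 4)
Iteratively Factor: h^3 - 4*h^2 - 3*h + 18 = (h + 2)*(h^2 - 6*h + 9) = (h - 3)*(h + 2)*(h - 3)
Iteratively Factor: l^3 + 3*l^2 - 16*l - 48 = (l + 3)*(l^2 - 16) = (l - 4)*(l + 3)*(l + 4)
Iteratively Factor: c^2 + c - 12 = (c + 4)*(c - 3)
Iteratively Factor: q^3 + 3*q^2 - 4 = (q - 1)*(q^2 + 4*q + 4) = (q - 1)*(q + 2)*(q + 2)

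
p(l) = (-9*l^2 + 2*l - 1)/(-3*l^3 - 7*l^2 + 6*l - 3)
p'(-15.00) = -0.02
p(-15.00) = -0.24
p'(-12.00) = -0.03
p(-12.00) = -0.32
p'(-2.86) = -49.70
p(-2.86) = 11.10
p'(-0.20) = -0.51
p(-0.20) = 0.39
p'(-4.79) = -0.89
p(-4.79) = -1.58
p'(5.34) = -0.05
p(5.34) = 0.39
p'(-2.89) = -66.03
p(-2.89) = 12.82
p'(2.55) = -0.17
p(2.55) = 0.66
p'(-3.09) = -189212.47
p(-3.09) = -693.90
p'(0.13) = 0.80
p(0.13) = 0.38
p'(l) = (2 - 18*l)/(-3*l^3 - 7*l^2 + 6*l - 3) + (-9*l^2 + 2*l - 1)*(9*l^2 + 14*l - 6)/(-3*l^3 - 7*l^2 + 6*l - 3)^2 = l*(-27*l^3 + 12*l^2 - 49*l + 40)/(9*l^6 + 42*l^5 + 13*l^4 - 66*l^3 + 78*l^2 - 36*l + 9)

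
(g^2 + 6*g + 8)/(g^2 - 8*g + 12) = (g^2 + 6*g + 8)/(g^2 - 8*g + 12)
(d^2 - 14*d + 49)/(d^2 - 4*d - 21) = (d - 7)/(d + 3)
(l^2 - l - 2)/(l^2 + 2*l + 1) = (l - 2)/(l + 1)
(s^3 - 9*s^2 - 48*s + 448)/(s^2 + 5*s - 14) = (s^2 - 16*s + 64)/(s - 2)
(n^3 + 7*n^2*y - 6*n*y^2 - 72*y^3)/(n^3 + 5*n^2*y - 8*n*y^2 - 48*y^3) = (n + 6*y)/(n + 4*y)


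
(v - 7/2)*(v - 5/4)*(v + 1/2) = v^3 - 17*v^2/4 + 2*v + 35/16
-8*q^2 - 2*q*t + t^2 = (-4*q + t)*(2*q + t)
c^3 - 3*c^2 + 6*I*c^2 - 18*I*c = c*(c - 3)*(c + 6*I)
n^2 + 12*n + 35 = (n + 5)*(n + 7)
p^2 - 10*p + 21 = (p - 7)*(p - 3)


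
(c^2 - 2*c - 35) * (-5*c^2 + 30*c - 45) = -5*c^4 + 40*c^3 + 70*c^2 - 960*c + 1575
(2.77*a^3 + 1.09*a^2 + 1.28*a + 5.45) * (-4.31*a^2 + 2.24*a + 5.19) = -11.9387*a^5 + 1.5069*a^4 + 11.3011*a^3 - 14.9652*a^2 + 18.8512*a + 28.2855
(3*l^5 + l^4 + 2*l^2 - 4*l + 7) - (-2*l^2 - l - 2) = 3*l^5 + l^4 + 4*l^2 - 3*l + 9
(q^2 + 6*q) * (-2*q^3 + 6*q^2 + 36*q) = -2*q^5 - 6*q^4 + 72*q^3 + 216*q^2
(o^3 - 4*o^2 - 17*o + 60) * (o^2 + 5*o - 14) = o^5 + o^4 - 51*o^3 + 31*o^2 + 538*o - 840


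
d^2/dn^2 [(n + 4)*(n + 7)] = 2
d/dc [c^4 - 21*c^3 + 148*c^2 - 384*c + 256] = 4*c^3 - 63*c^2 + 296*c - 384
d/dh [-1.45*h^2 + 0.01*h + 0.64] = 0.01 - 2.9*h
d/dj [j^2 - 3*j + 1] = 2*j - 3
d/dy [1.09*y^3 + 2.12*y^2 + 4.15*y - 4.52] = 3.27*y^2 + 4.24*y + 4.15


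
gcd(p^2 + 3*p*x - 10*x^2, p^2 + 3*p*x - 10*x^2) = -p^2 - 3*p*x + 10*x^2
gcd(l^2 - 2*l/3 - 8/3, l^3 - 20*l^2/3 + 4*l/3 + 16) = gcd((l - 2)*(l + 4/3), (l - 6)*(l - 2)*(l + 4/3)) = l^2 - 2*l/3 - 8/3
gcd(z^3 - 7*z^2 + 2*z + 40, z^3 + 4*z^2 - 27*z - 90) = z - 5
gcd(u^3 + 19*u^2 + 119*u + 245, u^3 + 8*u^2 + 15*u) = u + 5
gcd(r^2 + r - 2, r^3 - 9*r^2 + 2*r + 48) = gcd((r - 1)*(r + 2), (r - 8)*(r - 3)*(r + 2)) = r + 2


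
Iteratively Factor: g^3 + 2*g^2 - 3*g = (g + 3)*(g^2 - g) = g*(g + 3)*(g - 1)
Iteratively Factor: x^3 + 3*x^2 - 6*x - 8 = (x - 2)*(x^2 + 5*x + 4) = (x - 2)*(x + 1)*(x + 4)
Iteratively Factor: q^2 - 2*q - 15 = (q + 3)*(q - 5)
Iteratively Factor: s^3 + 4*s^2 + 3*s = (s + 3)*(s^2 + s) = (s + 1)*(s + 3)*(s)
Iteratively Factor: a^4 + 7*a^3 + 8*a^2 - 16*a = (a + 4)*(a^3 + 3*a^2 - 4*a) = a*(a + 4)*(a^2 + 3*a - 4) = a*(a + 4)^2*(a - 1)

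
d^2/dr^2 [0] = 0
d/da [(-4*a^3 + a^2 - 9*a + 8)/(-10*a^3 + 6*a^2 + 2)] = (-7*a^4 - 90*a^3 + 135*a^2 - 46*a - 9)/(2*(25*a^6 - 30*a^5 + 9*a^4 - 10*a^3 + 6*a^2 + 1))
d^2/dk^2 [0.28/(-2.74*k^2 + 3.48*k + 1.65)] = (-4.204256*k^2 + 5.339712*k + 0.28*(5.48*k - 3.48)*(10.96*k - 6.96) + 2.53176)/(-2.74*k^2 + 3.48*k + 1.65)^3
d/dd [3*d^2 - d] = 6*d - 1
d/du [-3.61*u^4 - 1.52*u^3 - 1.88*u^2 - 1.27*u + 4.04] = -14.44*u^3 - 4.56*u^2 - 3.76*u - 1.27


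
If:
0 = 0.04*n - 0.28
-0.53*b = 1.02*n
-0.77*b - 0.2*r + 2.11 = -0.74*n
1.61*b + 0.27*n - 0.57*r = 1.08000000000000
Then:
No Solution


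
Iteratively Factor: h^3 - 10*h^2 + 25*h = (h)*(h^2 - 10*h + 25) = h*(h - 5)*(h - 5)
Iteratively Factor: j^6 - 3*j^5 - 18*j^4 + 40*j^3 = (j + 4)*(j^5 - 7*j^4 + 10*j^3) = (j - 2)*(j + 4)*(j^4 - 5*j^3) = j*(j - 2)*(j + 4)*(j^3 - 5*j^2) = j*(j - 5)*(j - 2)*(j + 4)*(j^2) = j^2*(j - 5)*(j - 2)*(j + 4)*(j)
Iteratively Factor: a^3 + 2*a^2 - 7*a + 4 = (a - 1)*(a^2 + 3*a - 4) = (a - 1)*(a + 4)*(a - 1)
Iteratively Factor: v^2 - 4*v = (v - 4)*(v)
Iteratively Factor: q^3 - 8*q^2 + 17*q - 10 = (q - 1)*(q^2 - 7*q + 10) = (q - 2)*(q - 1)*(q - 5)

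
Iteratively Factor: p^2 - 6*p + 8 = (p - 4)*(p - 2)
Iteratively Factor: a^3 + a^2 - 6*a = (a)*(a^2 + a - 6) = a*(a - 2)*(a + 3)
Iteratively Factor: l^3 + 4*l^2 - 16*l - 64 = (l - 4)*(l^2 + 8*l + 16) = (l - 4)*(l + 4)*(l + 4)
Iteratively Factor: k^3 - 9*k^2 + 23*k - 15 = (k - 3)*(k^2 - 6*k + 5) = (k - 3)*(k - 1)*(k - 5)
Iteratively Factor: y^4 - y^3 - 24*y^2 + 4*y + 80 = (y - 5)*(y^3 + 4*y^2 - 4*y - 16) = (y - 5)*(y - 2)*(y^2 + 6*y + 8) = (y - 5)*(y - 2)*(y + 4)*(y + 2)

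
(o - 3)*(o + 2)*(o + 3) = o^3 + 2*o^2 - 9*o - 18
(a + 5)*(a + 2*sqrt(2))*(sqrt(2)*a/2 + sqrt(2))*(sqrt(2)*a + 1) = a^4 + 5*sqrt(2)*a^3/2 + 7*a^3 + 12*a^2 + 35*sqrt(2)*a^2/2 + 14*a + 25*sqrt(2)*a + 20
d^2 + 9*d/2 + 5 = (d + 2)*(d + 5/2)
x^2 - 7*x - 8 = (x - 8)*(x + 1)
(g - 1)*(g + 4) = g^2 + 3*g - 4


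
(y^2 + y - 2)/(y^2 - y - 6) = (y - 1)/(y - 3)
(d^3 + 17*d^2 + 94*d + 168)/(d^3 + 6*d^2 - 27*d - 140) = (d + 6)/(d - 5)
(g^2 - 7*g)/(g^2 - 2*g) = (g - 7)/(g - 2)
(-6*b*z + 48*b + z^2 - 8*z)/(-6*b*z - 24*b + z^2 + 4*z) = (z - 8)/(z + 4)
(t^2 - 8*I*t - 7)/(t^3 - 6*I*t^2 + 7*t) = (t - I)/(t*(t + I))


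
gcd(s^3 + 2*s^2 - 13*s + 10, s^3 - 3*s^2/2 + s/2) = s - 1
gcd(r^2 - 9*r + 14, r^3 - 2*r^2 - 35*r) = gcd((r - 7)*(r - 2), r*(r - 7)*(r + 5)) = r - 7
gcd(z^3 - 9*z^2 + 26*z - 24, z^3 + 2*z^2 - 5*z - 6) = z - 2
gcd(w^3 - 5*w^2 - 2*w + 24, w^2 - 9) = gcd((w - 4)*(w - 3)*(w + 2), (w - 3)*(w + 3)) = w - 3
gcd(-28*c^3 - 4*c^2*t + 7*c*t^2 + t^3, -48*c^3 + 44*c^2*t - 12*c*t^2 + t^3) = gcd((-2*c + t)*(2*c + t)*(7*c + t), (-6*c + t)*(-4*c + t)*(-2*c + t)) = -2*c + t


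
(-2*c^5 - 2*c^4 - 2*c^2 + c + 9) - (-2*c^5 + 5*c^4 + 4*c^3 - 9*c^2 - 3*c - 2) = -7*c^4 - 4*c^3 + 7*c^2 + 4*c + 11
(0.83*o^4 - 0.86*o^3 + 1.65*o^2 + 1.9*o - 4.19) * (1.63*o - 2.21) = 1.3529*o^5 - 3.2361*o^4 + 4.5901*o^3 - 0.5495*o^2 - 11.0287*o + 9.2599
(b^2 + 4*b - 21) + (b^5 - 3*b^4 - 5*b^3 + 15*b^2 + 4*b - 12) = b^5 - 3*b^4 - 5*b^3 + 16*b^2 + 8*b - 33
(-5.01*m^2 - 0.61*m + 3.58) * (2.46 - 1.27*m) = 6.3627*m^3 - 11.5499*m^2 - 6.0472*m + 8.8068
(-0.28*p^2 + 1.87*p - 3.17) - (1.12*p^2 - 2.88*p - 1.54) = -1.4*p^2 + 4.75*p - 1.63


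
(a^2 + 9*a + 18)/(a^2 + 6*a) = (a + 3)/a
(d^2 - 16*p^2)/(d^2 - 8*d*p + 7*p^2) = (d^2 - 16*p^2)/(d^2 - 8*d*p + 7*p^2)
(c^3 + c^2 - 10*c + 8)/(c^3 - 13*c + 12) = (c - 2)/(c - 3)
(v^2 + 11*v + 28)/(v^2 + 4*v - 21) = (v + 4)/(v - 3)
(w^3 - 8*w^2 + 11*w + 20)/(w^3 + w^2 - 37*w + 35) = (w^2 - 3*w - 4)/(w^2 + 6*w - 7)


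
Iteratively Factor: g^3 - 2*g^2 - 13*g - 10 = (g + 1)*(g^2 - 3*g - 10) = (g + 1)*(g + 2)*(g - 5)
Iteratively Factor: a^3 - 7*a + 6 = (a + 3)*(a^2 - 3*a + 2) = (a - 1)*(a + 3)*(a - 2)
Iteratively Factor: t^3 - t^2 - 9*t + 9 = (t + 3)*(t^2 - 4*t + 3) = (t - 1)*(t + 3)*(t - 3)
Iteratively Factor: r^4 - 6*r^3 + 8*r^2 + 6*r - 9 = (r - 3)*(r^3 - 3*r^2 - r + 3) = (r - 3)*(r - 1)*(r^2 - 2*r - 3) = (r - 3)^2*(r - 1)*(r + 1)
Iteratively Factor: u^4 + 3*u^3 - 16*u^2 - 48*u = (u - 4)*(u^3 + 7*u^2 + 12*u) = u*(u - 4)*(u^2 + 7*u + 12) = u*(u - 4)*(u + 3)*(u + 4)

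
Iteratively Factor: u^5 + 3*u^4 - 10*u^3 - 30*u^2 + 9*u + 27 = (u + 3)*(u^4 - 10*u^2 + 9) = (u + 3)^2*(u^3 - 3*u^2 - u + 3) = (u + 1)*(u + 3)^2*(u^2 - 4*u + 3) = (u - 1)*(u + 1)*(u + 3)^2*(u - 3)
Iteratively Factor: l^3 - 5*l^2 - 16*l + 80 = (l + 4)*(l^2 - 9*l + 20) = (l - 5)*(l + 4)*(l - 4)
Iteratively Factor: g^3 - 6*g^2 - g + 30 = (g - 3)*(g^2 - 3*g - 10) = (g - 5)*(g - 3)*(g + 2)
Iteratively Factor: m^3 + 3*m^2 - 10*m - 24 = (m - 3)*(m^2 + 6*m + 8) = (m - 3)*(m + 4)*(m + 2)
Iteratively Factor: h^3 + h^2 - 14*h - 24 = (h - 4)*(h^2 + 5*h + 6) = (h - 4)*(h + 3)*(h + 2)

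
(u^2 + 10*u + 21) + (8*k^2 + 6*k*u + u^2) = 8*k^2 + 6*k*u + 2*u^2 + 10*u + 21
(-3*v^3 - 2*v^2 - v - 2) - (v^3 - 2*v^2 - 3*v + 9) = -4*v^3 + 2*v - 11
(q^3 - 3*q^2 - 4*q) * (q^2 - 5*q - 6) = q^5 - 8*q^4 + 5*q^3 + 38*q^2 + 24*q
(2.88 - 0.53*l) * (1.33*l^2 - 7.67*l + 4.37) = -0.7049*l^3 + 7.8955*l^2 - 24.4057*l + 12.5856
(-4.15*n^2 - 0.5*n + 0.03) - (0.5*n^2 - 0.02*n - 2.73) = -4.65*n^2 - 0.48*n + 2.76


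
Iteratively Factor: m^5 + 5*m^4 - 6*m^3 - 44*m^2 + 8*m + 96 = (m - 2)*(m^4 + 7*m^3 + 8*m^2 - 28*m - 48) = (m - 2)^2*(m^3 + 9*m^2 + 26*m + 24) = (m - 2)^2*(m + 4)*(m^2 + 5*m + 6) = (m - 2)^2*(m + 3)*(m + 4)*(m + 2)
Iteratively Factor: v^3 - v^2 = (v)*(v^2 - v) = v*(v - 1)*(v)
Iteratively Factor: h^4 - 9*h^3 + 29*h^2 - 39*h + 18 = (h - 3)*(h^3 - 6*h^2 + 11*h - 6) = (h - 3)*(h - 1)*(h^2 - 5*h + 6) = (h - 3)^2*(h - 1)*(h - 2)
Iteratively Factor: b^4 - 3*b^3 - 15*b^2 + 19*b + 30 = (b - 5)*(b^3 + 2*b^2 - 5*b - 6) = (b - 5)*(b - 2)*(b^2 + 4*b + 3) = (b - 5)*(b - 2)*(b + 3)*(b + 1)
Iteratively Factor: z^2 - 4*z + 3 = (z - 3)*(z - 1)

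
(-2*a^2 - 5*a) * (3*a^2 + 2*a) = -6*a^4 - 19*a^3 - 10*a^2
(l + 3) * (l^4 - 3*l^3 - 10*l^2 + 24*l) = l^5 - 19*l^3 - 6*l^2 + 72*l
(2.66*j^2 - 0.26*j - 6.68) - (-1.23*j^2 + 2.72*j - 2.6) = 3.89*j^2 - 2.98*j - 4.08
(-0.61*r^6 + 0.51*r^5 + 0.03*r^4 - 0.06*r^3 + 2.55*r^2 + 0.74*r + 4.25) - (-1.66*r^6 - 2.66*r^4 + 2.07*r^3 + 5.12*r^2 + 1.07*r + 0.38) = 1.05*r^6 + 0.51*r^5 + 2.69*r^4 - 2.13*r^3 - 2.57*r^2 - 0.33*r + 3.87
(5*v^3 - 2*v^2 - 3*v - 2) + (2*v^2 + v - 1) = 5*v^3 - 2*v - 3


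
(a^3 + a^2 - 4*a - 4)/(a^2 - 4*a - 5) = (a^2 - 4)/(a - 5)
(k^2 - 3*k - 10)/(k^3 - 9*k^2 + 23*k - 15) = (k + 2)/(k^2 - 4*k + 3)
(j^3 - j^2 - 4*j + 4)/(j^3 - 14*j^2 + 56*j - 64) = (j^2 + j - 2)/(j^2 - 12*j + 32)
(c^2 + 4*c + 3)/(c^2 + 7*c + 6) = (c + 3)/(c + 6)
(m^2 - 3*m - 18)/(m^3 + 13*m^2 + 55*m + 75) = (m - 6)/(m^2 + 10*m + 25)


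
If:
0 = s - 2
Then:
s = 2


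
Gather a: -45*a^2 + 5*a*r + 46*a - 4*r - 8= -45*a^2 + a*(5*r + 46) - 4*r - 8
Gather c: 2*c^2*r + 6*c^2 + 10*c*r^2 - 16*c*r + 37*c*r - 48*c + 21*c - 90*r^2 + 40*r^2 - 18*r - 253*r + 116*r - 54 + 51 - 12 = c^2*(2*r + 6) + c*(10*r^2 + 21*r - 27) - 50*r^2 - 155*r - 15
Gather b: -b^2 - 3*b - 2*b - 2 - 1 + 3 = -b^2 - 5*b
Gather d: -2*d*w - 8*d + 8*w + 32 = d*(-2*w - 8) + 8*w + 32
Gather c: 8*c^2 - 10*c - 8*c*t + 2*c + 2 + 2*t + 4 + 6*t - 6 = 8*c^2 + c*(-8*t - 8) + 8*t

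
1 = 1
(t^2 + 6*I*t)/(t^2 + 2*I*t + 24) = t/(t - 4*I)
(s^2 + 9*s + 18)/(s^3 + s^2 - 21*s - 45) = (s + 6)/(s^2 - 2*s - 15)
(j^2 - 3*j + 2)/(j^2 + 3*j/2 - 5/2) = 2*(j - 2)/(2*j + 5)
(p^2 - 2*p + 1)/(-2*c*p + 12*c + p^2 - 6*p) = (-p^2 + 2*p - 1)/(2*c*p - 12*c - p^2 + 6*p)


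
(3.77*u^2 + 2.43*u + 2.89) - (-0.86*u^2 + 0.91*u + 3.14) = 4.63*u^2 + 1.52*u - 0.25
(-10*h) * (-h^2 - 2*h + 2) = 10*h^3 + 20*h^2 - 20*h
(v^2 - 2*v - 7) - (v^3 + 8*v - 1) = -v^3 + v^2 - 10*v - 6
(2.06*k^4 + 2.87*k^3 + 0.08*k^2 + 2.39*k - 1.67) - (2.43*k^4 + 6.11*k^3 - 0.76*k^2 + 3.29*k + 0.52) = -0.37*k^4 - 3.24*k^3 + 0.84*k^2 - 0.9*k - 2.19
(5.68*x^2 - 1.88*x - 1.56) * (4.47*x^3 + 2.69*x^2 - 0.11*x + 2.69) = 25.3896*x^5 + 6.8756*x^4 - 12.6552*x^3 + 11.2896*x^2 - 4.8856*x - 4.1964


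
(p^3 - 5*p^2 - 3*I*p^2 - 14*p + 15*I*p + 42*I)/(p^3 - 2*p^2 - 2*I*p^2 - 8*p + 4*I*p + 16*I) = (p^2 - p*(7 + 3*I) + 21*I)/(p^2 - 2*p*(2 + I) + 8*I)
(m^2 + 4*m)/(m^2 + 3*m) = (m + 4)/(m + 3)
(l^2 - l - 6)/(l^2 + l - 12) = (l + 2)/(l + 4)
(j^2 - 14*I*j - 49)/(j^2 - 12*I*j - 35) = (j - 7*I)/(j - 5*I)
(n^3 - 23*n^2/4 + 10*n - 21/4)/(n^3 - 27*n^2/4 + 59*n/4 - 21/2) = (n - 1)/(n - 2)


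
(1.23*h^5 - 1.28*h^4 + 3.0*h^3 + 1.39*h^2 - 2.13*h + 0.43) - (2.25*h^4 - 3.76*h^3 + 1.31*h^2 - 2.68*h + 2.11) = 1.23*h^5 - 3.53*h^4 + 6.76*h^3 + 0.0799999999999998*h^2 + 0.55*h - 1.68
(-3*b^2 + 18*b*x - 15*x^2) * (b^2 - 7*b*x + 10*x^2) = -3*b^4 + 39*b^3*x - 171*b^2*x^2 + 285*b*x^3 - 150*x^4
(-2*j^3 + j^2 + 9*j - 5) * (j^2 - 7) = -2*j^5 + j^4 + 23*j^3 - 12*j^2 - 63*j + 35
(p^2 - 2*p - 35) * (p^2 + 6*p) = p^4 + 4*p^3 - 47*p^2 - 210*p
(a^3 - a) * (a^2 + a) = a^5 + a^4 - a^3 - a^2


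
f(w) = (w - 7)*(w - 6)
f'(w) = 2*w - 13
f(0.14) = 40.20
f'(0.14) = -12.72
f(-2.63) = 83.11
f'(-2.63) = -18.26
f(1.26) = 27.21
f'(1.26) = -10.48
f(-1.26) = 59.97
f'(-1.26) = -15.52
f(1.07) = 29.23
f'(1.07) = -10.86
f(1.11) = 28.80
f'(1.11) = -10.78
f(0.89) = 31.22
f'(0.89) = -11.22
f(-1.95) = 71.15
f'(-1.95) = -16.90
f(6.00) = 0.00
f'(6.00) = -1.00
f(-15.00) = 462.00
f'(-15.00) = -43.00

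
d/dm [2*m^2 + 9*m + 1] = 4*m + 9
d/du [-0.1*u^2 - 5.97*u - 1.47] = -0.2*u - 5.97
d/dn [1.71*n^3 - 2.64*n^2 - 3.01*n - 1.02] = 5.13*n^2 - 5.28*n - 3.01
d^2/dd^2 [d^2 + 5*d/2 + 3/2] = 2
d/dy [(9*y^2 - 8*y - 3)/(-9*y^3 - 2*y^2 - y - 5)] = (81*y^4 - 144*y^3 - 106*y^2 - 102*y + 37)/(81*y^6 + 36*y^5 + 22*y^4 + 94*y^3 + 21*y^2 + 10*y + 25)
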